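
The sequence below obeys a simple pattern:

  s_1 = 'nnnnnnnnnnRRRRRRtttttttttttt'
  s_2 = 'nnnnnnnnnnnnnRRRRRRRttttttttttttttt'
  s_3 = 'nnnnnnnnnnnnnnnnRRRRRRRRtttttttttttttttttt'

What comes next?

nnnnnnnnnnnnnnnnnnnRRRRRRRRRttttttttttttttttttttt

Each string has the form n^{3n+1} R^{n+3} t^{3n+3}, where the shown terms are n = 3, 4, 5.
Setting n = 6 gives 19, 9, 21 characters in each block.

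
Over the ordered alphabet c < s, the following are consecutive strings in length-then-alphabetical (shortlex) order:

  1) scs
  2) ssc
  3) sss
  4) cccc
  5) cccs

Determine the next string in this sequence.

The successor of cccs increments the rightmost position that isn't already s and resets every position after it to c.

ccsc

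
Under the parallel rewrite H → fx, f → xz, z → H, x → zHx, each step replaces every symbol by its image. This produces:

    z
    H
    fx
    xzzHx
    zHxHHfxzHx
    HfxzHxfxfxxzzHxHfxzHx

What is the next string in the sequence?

fxxzzHxHfxzHxxzzHxxzzHxzHxHHfxzHxfxxzzHxHfxzHx

Replace each of the 21 characters of HfxzHxfxfxxzzHxHfxzHx in place — fx xz zHx H fx zHx xz zHx xz zHx zHx H H fx zHx fx xz zHx H fx zHx — and concatenate.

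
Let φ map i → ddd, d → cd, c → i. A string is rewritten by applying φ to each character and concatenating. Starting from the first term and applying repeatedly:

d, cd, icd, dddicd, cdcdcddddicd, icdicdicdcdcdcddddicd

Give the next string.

dddicddddicddddicdicdicdicdcdcdcddddicd

Replace each of the 21 characters of icdicdicdcdcdcddddicd in place — ddd i cd ddd i cd ddd i cd i cd i cd i cd cd cd cd ddd i cd — and concatenate.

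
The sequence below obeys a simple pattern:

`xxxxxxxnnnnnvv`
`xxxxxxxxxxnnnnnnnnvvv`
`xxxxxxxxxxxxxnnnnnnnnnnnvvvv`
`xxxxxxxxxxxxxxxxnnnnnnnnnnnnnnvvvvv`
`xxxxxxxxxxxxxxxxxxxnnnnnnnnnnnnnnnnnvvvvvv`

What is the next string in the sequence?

The n-th term is 3n+1 x's then 3n-1 n's then n v's, where the shown terms are n = 2, 3, 4, 5, 6.
For the next term, n = 7, so the run lengths are 22, 20, 7.

xxxxxxxxxxxxxxxxxxxxxxnnnnnnnnnnnnnnnnnnnnvvvvvvv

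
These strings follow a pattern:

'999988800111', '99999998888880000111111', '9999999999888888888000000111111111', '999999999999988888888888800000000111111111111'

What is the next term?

99999999999999998888888888888880000000000111111111111111

Term n consists of 3n+1 9's, followed by 3n 8's, followed by 2n 0's, followed by 3n 1's (n = 1, 2, …).
For the next term, n = 5, so the run lengths are 16, 15, 10, 15.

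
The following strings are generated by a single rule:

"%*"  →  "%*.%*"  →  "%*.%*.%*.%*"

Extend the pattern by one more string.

s(k+1) = s(k)·.·s(k) — each term doubles the last with '.' between the halves.
Doubling %*.%*.%*.%* with '.' between the halves:

%*.%*.%*.%*.%*.%*.%*.%*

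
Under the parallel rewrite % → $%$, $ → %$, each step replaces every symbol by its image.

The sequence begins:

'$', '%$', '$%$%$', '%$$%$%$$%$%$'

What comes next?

$%$%$%$$%$%$$%$%$%$$%$%$$%$%$

Expanding %$$%$%$$%$%$: %→$%$, $→%$, $→%$, %→$%$, $→%$, %→$%$, $→%$, $→%$, %→$%$, $→%$, %→$%$, $→%$. Concatenated: $%$ %$ %$ $%$ %$ $%$ %$ %$ $%$ %$ $%$ %$.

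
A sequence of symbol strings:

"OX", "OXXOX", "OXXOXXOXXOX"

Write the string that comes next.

s(k+1) = s(k)·X·s(k) — each term doubles the last with 'X' between the halves.
One more doubling of OXXOXXOXXOX gives the answer.

OXXOXXOXXOXXOXXOXXOXXOX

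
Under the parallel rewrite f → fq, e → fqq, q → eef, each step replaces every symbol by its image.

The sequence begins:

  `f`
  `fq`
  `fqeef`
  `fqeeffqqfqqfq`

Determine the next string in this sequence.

Rewriting the 13 symbols of fqeeffqqfqqfq one by one yields fq eef fqq fqq fq fq eef eef fq eef eef fq eef; concatenated:

fqeeffqqfqqfqfqeefeeffqeefeeffqeef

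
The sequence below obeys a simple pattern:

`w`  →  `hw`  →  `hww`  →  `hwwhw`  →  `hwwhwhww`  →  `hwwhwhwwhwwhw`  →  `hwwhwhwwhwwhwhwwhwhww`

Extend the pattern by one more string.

Each term (from the third on) is the previous term followed by the one before it: term 3 = hw·w = hww.
So term 8 is hwwhwhwwhwwhwhwwhwhww·hwwhwhwwhwwhw.

hwwhwhwwhwwhwhwwhwhwwhwwhwhwwhwwhw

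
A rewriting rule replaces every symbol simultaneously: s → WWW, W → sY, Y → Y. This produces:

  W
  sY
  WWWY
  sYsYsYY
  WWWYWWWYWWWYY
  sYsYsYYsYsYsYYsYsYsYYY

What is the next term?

Rewriting the 22 symbols of sYsYsYYsYsYsYYsYsYsYYY one by one yields WWW Y WWW Y WWW Y Y WWW Y WWW Y WWW Y Y WWW Y WWW Y WWW Y Y Y; concatenated:

WWWYWWWYWWWYYWWWYWWWYWWWYYWWWYWWWYWWWYYY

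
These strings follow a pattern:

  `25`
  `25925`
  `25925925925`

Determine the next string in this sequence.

s(k+1) = s(k)·9·s(k) — each term doubles the last with '9' between the halves.
One more doubling of 25925925925 gives the answer.

25925925925925925925925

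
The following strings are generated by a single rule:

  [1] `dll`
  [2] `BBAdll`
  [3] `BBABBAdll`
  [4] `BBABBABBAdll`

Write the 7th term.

The strings grow by a fixed prefix BBA each time.
From BBABBABBAdll, 3 further steps: BBABBABBAdll → BBABBABBABBAdll → BBABBABBABBABBAdll → (answer).

BBABBABBABBABBABBAdll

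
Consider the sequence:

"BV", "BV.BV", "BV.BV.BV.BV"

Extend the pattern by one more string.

s(k+1) = s(k)·.·s(k) — each term doubles the last with '.' between the halves.
So the next term is two copies of BV.BV.BV.BV with '.' between the halves.

BV.BV.BV.BV.BV.BV.BV.BV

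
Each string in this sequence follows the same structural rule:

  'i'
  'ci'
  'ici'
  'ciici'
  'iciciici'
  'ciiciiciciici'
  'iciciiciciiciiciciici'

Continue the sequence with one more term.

Each term (from the third on) is the two preceding terms concatenated in order: term 3 = i·ci = ici.
So term 8 is ciiciiciciici·iciciiciciiciiciciici.

ciiciiciciiciiciciiciciiciiciciici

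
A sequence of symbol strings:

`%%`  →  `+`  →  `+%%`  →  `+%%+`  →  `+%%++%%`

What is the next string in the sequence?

+%%++%%+%%+

This is a Fibonacci-style word recurrence s(k) = s(k−1)·s(k−2): e.g. +·%% = +%%.
So term 6 is +%%++%%·+%%+.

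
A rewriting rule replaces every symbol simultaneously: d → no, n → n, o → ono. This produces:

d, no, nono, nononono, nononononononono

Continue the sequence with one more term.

nononononononononononononononono

Replace each of the 16 characters of nononononononono in place — n ono n ono n ono n ono n ono n ono n ono n ono — and concatenate.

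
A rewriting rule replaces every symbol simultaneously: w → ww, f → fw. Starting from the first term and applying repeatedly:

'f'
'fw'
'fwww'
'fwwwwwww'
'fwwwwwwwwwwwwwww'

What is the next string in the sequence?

Rewriting the 16 symbols of fwwwwwwwwwwwwwww one by one yields fw ww ww ww ww ww ww ww ww ww ww ww ww ww ww ww; concatenated:

fwwwwwwwwwwwwwwwwwwwwwwwwwwwwwww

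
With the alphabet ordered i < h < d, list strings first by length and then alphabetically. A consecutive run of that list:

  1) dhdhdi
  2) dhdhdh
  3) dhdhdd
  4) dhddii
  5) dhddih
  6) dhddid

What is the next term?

Treat dhddid as a base-3 numeral over the given alphabet and add one, carrying through any trailing d's.

dhddhi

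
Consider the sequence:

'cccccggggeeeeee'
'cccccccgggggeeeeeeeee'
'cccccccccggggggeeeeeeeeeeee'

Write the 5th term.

Term n consists of 2n+1 c's, followed by n+2 g's, followed by 3n e's, where the shown terms are n = 2, 3, 4.
At n = 6 the blocks have lengths 13, 8, 18.

cccccccccccccggggggggeeeeeeeeeeeeeeeeee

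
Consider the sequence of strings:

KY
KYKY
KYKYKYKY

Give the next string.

KYKYKYKYKYKYKYKY

Every step duplicates the string.
So the next term is two copies of KYKYKYKY.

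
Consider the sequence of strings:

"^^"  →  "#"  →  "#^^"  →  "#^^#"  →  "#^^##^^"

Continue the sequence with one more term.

Each term (from the third on) is the previous term followed by the one before it: term 3 = #·^^ = #^^.
So term 6 is #^^##^^·#^^#.

#^^##^^#^^#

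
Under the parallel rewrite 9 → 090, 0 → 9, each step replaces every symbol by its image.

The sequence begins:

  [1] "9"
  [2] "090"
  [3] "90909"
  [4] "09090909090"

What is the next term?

909090909090909090909

Rewriting each symbol of 09090909090: 0→9, 9→090, 0→9, 9→090, 0→9, 9→090, 0→9, 9→090, 0→9, 9→090, 0→9, which concatenates to 9 090 9 090 9 090 9 090 9 090 9.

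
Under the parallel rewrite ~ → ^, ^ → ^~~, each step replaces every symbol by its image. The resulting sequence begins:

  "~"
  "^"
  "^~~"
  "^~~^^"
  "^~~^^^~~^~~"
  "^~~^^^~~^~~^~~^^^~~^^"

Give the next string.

Rewriting the 21 symbols of ^~~^^^~~^~~^~~^^^~~^^ one by one yields ^~~ ^ ^ ^~~ ^~~ ^~~ ^ ^ ^~~ ^ ^ ^~~ ^ ^ ^~~ ^~~ ^~~ ^ ^ ^~~ ^~~; concatenated:

^~~^^^~~^~~^~~^^^~~^^^~~^^^~~^~~^~~^^^~~^~~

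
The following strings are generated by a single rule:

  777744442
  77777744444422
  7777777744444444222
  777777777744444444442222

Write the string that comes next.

The n-th term is 2n 7's then 2n 4's then n-1 2's, where the shown terms are n = 2, 3, 4, 5.
At n = 6 the blocks have lengths 12, 12, 5.

77777777777744444444444422222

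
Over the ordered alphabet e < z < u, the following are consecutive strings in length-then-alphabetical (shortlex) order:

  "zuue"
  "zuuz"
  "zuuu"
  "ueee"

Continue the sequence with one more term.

ueez

Find the rightmost character of ueee below u, bump it to the next letter, and reset everything to its right to e.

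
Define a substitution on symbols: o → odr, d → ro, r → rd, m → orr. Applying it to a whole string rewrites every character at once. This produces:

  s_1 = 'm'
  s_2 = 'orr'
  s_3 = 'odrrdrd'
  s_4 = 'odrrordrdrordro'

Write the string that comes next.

Rewriting the 15 symbols of odrrordrdrordro one by one yields odr ro rd rd odr rd ro rd ro rd odr rd ro rd odr; concatenated:

odrrordrdodrrdrordrordodrrdrordodr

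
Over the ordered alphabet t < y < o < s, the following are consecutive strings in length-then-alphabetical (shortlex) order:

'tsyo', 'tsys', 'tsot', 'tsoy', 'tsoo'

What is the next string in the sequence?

Treat tsoo as a base-4 numeral over the given alphabet and add one, carrying through any trailing s's.

tsos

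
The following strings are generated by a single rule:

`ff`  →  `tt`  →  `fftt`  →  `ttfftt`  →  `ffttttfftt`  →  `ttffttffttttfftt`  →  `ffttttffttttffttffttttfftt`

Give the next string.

From term 3 onward, concatenate the second-to-last term with the last: ff·tt = fftt, tt·fftt = ttfftt, …
Continuing: ttffttffttttfftt · ffttttffttttffttffttttfftt gives term 8.

ttffttffttttffttffttttffttttffttffttttfftt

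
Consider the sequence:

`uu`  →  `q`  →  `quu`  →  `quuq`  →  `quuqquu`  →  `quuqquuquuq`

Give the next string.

Each term (from the third on) is the previous term followed by the one before it: term 3 = q·uu = quu.
So term 7 is quuqquuquuq·quuqquu.

quuqquuquuqquuqquu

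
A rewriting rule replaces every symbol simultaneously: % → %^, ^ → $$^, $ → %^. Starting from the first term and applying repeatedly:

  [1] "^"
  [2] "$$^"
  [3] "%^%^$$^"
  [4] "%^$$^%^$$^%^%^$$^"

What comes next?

Applying the rule to each of the 17 symbols of %^$$^%^$$^%^%^$$^ gives the pieces %^ $$^ %^ %^ $$^ %^ $$^ %^ %^ $$^ %^ $$^ %^ $$^ %^ %^ $$^, which concatenate to the answer.

%^$$^%^%^$$^%^$$^%^%^$$^%^$$^%^$$^%^%^$$^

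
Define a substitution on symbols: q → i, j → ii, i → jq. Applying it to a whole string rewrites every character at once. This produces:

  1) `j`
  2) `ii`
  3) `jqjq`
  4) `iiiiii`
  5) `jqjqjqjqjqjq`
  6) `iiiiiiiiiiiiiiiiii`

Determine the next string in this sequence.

Rewriting the 18 symbols of iiiiiiiiiiiiiiiiii one by one yields jq jq jq jq jq jq jq jq jq jq jq jq jq jq jq jq jq jq; concatenated:

jqjqjqjqjqjqjqjqjqjqjqjqjqjqjqjqjqjq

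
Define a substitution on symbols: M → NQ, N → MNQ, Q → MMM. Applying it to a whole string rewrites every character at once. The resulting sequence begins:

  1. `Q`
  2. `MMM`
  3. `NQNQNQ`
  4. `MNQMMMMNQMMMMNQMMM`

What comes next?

φ(MNQMMMMNQMMMMNQMMM) expands symbol-by-symbol to NQ MNQ MMM NQ NQ NQ NQ MNQ MMM NQ NQ NQ NQ MNQ MMM NQ NQ NQ; joining the 18 pieces gives the next term.

NQMNQMMMNQNQNQNQMNQMMMNQNQNQNQMNQMMMNQNQNQ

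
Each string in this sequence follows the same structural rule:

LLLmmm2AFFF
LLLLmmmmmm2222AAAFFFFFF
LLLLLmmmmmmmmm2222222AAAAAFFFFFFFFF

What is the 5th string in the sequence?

The n-th term is n+2 L's then 3n m's then 3n-2 2's then 2n-1 A's then 3n F's (n = 1, 2, …).
Setting n = 5 gives 7, 15, 13, 9, 15 characters in each block.

LLLLLLLmmmmmmmmmmmmmmm2222222222222AAAAAAAAAFFFFFFFFFFFFFFF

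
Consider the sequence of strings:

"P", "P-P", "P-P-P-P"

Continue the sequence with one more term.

P-P-P-P-P-P-P-P

Each string is two copies of the previous one joined by '-'.
So the next term is two copies of P-P-P-P with '-' between the halves.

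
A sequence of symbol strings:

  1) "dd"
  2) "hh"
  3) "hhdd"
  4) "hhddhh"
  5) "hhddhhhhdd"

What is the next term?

hhddhhhhddhhddhh

Each term (from the third on) is the previous term followed by the one before it: term 3 = hh·dd = hhdd.
So term 6 is hhddhhhhdd·hhddhh.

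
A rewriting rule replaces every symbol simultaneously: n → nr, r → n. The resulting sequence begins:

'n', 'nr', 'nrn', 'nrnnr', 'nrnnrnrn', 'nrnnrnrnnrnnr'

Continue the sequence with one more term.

Rewriting the 13 symbols of nrnnrnrnnrnnr one by one yields nr n nr nr n nr n nr nr n nr nr n; concatenated:

nrnnrnrnnrnnrnrnnrnrn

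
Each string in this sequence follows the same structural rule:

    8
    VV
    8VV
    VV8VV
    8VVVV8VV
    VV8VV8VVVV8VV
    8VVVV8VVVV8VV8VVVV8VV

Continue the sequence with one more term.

VV8VV8VVVV8VV8VVVV8VVVV8VV8VVVV8VV

This is a Fibonacci-style word recurrence s(k) = s(k−2)·s(k−1): e.g. 8·VV = 8VV.
Continuing: VV8VV8VVVV8VV · 8VVVV8VVVV8VV8VVVV8VV gives term 8.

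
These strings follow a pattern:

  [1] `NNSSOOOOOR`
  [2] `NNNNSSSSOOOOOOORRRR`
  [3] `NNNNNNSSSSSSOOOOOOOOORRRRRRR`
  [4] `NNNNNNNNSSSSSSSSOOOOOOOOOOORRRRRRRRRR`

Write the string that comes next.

NNNNNNNNNNSSSSSSSSSSOOOOOOOOOOOOORRRRRRRRRRRRR

Reading off run lengths: N runs 2, 4, 6, 8; S runs 2, 4, 6, 8; O runs 5, 7, 9, 11; R runs 1, 4, 7, 10 — each is linear in n (n = 1, 2, …).
For the next term, n = 5, so the run lengths are 10, 10, 13, 13.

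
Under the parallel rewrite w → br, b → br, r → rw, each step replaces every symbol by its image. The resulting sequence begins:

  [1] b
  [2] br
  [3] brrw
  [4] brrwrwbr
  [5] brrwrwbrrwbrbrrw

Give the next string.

Replace each of the 16 characters of brrwrwbrrwbrbrrw in place — br rw rw br rw br br rw rw br br rw br rw rw br — and concatenate.

brrwrwbrrwbrbrrwrwbrbrrwbrrwrwbr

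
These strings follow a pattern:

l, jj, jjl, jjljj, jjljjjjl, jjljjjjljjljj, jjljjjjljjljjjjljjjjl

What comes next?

jjljjjjljjljjjjljjjjljjljjjjljjljj

This is a Fibonacci-style word recurrence s(k) = s(k−1)·s(k−2): e.g. jj·l = jjl.
The next term joins jjljjjjljjljjjjljjjjl and jjljjjjljjljj.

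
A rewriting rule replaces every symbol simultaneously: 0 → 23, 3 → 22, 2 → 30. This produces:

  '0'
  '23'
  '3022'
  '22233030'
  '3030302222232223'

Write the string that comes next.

φ(3030302222232223) expands symbol-by-symbol to 22 23 22 23 22 23 30 30 30 30 30 22 30 30 30 22; joining the 16 pieces gives the next term.

22232223222330303030302230303022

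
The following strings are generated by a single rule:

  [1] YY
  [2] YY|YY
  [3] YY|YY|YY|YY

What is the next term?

Each string is two copies of the previous one joined by '|'.
Doubling YY|YY|YY|YY with '|' between the halves:

YY|YY|YY|YY|YY|YY|YY|YY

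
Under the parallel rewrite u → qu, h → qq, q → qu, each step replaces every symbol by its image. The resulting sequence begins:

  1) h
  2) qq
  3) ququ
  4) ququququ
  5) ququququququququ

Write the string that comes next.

ququququququququququququququququ

Replace each of the 16 characters of ququququququququ in place — qu qu qu qu qu qu qu qu qu qu qu qu qu qu qu qu — and concatenate.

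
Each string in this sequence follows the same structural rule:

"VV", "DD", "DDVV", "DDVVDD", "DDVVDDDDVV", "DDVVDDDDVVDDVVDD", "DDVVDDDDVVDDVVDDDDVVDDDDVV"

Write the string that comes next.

This is a Fibonacci-style word recurrence s(k) = s(k−1)·s(k−2): e.g. DD·VV = DDVV.
So term 8 is DDVVDDDDVVDDVVDDDDVVDDDDVV·DDVVDDDDVVDDVVDD.

DDVVDDDDVVDDVVDDDDVVDDDDVVDDVVDDDDVVDDVVDD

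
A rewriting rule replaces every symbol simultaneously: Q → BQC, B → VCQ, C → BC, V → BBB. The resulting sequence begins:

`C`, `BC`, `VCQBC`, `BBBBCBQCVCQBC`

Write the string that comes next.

Rewriting the 13 symbols of BBBBCBQCVCQBC one by one yields VCQ VCQ VCQ VCQ BC VCQ BQC BC BBB BC BQC VCQ BC; concatenated:

VCQVCQVCQVCQBCVCQBQCBCBBBBCBQCVCQBC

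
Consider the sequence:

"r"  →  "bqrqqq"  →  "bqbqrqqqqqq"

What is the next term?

bqbqbqrqqqqqqqqq

Each term wraps the previous one in bq on the left and qqq on the right.
One more step from bqbqrqqqqqq gives the answer.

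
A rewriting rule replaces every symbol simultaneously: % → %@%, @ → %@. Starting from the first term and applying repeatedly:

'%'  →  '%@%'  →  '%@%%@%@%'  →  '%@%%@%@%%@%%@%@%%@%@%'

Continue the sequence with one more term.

φ(%@%%@%@%%@%%@%@%%@%@%) expands symbol-by-symbol to %@% %@ %@% %@% %@ %@% %@ %@% %@% %@ %@% %@% %@ %@% %@ %@% %@% %@ %@% %@ %@%; joining the 21 pieces gives the next term.

%@%%@%@%%@%%@%@%%@%@%%@%%@%@%%@%%@%@%%@%@%%@%%@%@%%@%@%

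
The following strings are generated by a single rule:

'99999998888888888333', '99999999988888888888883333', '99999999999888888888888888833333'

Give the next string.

99999999999998888888888888888888333333

Each string has the form 9^{2n+1} 8^{3n+1} 3^{n}, where the shown terms are n = 3, 4, 5.
At n = 6 the blocks have lengths 13, 19, 6.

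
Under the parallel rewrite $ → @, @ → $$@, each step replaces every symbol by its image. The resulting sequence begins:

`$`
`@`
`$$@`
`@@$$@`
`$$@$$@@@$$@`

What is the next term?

Expanding $$@$$@@@$$@: $→@, $→@, @→$$@, $→@, $→@, @→$$@, @→$$@, @→$$@, $→@, $→@, @→$$@. Concatenated: @ @ $$@ @ @ $$@ $$@ $$@ @ @ $$@.

@@$$@@@$$@$$@$$@@@$$@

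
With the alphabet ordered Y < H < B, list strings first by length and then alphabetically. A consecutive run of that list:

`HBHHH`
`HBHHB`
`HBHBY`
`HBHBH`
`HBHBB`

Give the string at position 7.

HBBYH

Continuing the enumeration 2 steps past HBHBB: HBHBB → HBBYY → (answer).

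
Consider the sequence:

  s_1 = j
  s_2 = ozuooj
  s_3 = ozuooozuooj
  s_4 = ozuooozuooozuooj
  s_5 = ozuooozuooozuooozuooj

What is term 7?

Every step adds ozuoo at the front: s(k+1) = ozuoo·s(k).
From ozuooozuooozuooozuooj, 2 further steps: ozuooozuooozuooozuooj → ozuooozuooozuooozuooozuooj → (answer).

ozuooozuooozuooozuooozuooozuooj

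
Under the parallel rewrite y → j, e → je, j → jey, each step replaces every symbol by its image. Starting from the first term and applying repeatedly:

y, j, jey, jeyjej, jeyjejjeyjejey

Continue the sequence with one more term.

jeyjejjeyjejeyjeyjejjeyjejeyjej

φ(jeyjejjeyjejey) expands symbol-by-symbol to jey je j jey je jey jey je j jey je jey je j; joining the 14 pieces gives the next term.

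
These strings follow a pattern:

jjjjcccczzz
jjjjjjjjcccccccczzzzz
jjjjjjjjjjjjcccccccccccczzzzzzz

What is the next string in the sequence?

Term n consists of 4n j's, followed by 4n c's, followed by 2n+1 z's (n = 1, 2, …).
For the next term, n = 4, so the run lengths are 16, 16, 9.

jjjjjjjjjjjjjjjjcccccccccccccccczzzzzzzzz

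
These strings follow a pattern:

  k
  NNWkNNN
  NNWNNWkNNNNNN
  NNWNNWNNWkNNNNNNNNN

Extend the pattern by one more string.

Every step adds NNW to the front and NNN to the end of the previous string.
Applying this once more to NNWNNWNNWkNNNNNNNNN:

NNWNNWNNWNNWkNNNNNNNNNNNN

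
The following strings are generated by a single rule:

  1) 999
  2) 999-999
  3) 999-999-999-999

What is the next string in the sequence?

Every step duplicates the string with '-' between the halves.
So the next term is two copies of 999-999-999-999 with '-' between the halves.

999-999-999-999-999-999-999-999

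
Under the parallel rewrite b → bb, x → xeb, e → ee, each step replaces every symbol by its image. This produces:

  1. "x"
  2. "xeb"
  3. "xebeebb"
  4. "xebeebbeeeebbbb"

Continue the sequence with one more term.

Rewriting the 15 symbols of xebeebbeeeebbbb one by one yields xeb ee bb ee ee bb bb ee ee ee ee bb bb bb bb; concatenated:

xebeebbeeeebbbbeeeeeeeebbbbbbbb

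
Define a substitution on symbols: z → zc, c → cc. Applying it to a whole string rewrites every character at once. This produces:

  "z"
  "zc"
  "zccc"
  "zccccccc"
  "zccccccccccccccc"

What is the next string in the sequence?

Rewriting the 16 symbols of zccccccccccccccc one by one yields zc cc cc cc cc cc cc cc cc cc cc cc cc cc cc cc; concatenated:

zccccccccccccccccccccccccccccccc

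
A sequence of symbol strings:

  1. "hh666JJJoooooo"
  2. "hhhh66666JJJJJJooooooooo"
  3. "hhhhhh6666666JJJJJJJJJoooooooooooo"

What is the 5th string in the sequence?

hhhhhhhhhh66666666666JJJJJJJJJJJJJJJoooooooooooooooooo

The n-th term is 2n h's then 2n+1 6's then 3n J's then 3n+3 o's (n = 1, 2, …).
Setting n = 5 gives 10, 11, 15, 18 characters in each block.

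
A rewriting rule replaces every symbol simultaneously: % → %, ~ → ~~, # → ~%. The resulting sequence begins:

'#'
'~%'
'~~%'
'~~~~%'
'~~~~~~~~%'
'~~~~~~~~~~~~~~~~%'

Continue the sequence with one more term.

~~~~~~~~~~~~~~~~~~~~~~~~~~~~~~~~%

Replace each of the 17 characters of ~~~~~~~~~~~~~~~~% in place — ~~ ~~ ~~ ~~ ~~ ~~ ~~ ~~ ~~ ~~ ~~ ~~ ~~ ~~ ~~ ~~ % — and concatenate.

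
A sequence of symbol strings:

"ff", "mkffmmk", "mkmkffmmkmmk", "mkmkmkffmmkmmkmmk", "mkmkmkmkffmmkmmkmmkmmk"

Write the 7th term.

mkmkmkmkmkmkffmmkmmkmmkmmkmmkmmk

Every step adds mk to the front and mmk to the end of the previous string.
From mkmkmkmkffmmkmmkmmkmmk, 2 further steps: mkmkmkmkffmmkmmkmmkmmk → mkmkmkmkmkffmmkmmkmmkmmkmmk → (answer).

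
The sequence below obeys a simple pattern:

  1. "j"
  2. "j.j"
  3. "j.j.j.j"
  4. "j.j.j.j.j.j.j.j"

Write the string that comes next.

j.j.j.j.j.j.j.j.j.j.j.j.j.j.j.j

Each string is two copies of the previous one joined by '.'.
So the next term is two copies of j.j.j.j.j.j.j.j with '.' between the halves.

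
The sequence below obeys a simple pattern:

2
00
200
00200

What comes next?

This is a Fibonacci-style word recurrence s(k) = s(k−2)·s(k−1): e.g. 2·00 = 200.
The next term joins 200 and 00200.

20000200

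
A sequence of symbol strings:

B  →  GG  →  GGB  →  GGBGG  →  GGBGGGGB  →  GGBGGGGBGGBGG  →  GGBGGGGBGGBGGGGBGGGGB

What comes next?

GGBGGGGBGGBGGGGBGGGGBGGBGGGGBGGBGG

This is a Fibonacci-style word recurrence s(k) = s(k−1)·s(k−2): e.g. GG·B = GGB.
So term 8 is GGBGGGGBGGBGGGGBGGGGB·GGBGGGGBGGBGG.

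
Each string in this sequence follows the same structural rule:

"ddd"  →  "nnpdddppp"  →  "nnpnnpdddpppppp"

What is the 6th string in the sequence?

nnpnnpnnpnnpnnpdddppppppppppppppp

s(k+1) = nnp·s(k)·ppp, so each term gains nnp as a prefix and ppp as a suffix.
From nnpnnpdddpppppp, 3 further steps: nnpnnpdddpppppp → nnpnnpnnpdddppppppppp → nnpnnpnnpnnpdddpppppppppppp → (answer).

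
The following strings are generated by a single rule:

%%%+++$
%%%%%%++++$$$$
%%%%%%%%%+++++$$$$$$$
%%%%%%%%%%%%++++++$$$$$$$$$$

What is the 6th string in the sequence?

%%%%%%%%%%%%%%%%%%++++++++$$$$$$$$$$$$$$$$

Reading off run lengths: % runs 3, 6, 9, 12; + runs 3, 4, 5, 6; $ runs 1, 4, 7, 10 — each is linear in n (n = 1, 2, …).
For term 6, n = 6, so the run lengths are 18, 8, 16.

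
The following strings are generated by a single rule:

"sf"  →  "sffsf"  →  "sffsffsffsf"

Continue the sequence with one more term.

s(k+1) = s(k)·f·s(k) — each term doubles the last with 'f' between the halves.
Doubling sffsffsffsf with 'f' between the halves:

sffsffsffsffsffsffsffsf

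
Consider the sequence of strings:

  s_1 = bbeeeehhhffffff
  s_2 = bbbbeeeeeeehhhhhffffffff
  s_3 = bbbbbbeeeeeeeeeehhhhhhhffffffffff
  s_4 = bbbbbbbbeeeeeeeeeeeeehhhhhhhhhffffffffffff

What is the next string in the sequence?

bbbbbbbbbbeeeeeeeeeeeeeeeehhhhhhhhhhhffffffffffffff

Reading off run lengths: b runs 2, 4, 6, 8; e runs 4, 7, 10, 13; h runs 3, 5, 7, 9; f runs 6, 8, 10, 12 — each is linear in n, where the shown terms are n = 2, 3, 4, 5.
At n = 6 the blocks have lengths 10, 16, 11, 14.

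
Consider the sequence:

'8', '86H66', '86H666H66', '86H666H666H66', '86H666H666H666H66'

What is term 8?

Each term is the previous one with 6H66 appended.
From 86H666H666H666H66, 3 further steps: 86H666H666H666H66 → 86H666H666H666H666H66 → 86H666H666H666H666H666H66 → (answer).

86H666H666H666H666H666H666H66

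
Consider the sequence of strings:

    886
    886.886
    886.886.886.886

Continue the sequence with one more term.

886.886.886.886.886.886.886.886

s(k+1) = s(k)·.·s(k) — each term doubles the last with '.' between the halves.
So the next term is two copies of 886.886.886.886 with '.' between the halves.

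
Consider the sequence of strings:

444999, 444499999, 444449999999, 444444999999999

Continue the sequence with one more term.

444444499999999999

Reading off run lengths: 4 runs 3, 4, 5, 6; 9 runs 3, 5, 7, 9 — each is linear in n, where the shown terms are n = 2, 3, 4, 5.
At n = 6 the blocks have lengths 7, 11.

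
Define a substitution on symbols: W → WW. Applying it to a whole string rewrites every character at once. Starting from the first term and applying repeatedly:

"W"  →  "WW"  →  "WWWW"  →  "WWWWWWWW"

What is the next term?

Apply φ to WWWWWWWW symbol by symbol: W→WW, W→WW, W→WW, W→WW, W→WW, W→WW, W→WW, W→WW; joined: WW WW WW WW WW WW WW WW.

WWWWWWWWWWWWWWWW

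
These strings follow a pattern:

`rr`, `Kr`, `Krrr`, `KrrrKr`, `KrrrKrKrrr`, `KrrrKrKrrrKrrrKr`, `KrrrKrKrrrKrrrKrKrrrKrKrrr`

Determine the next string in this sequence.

KrrrKrKrrrKrrrKrKrrrKrKrrrKrrrKrKrrrKrrrKr

From term 3 onward, concatenate the last term with the second-to-last: Kr·rr = Krrr, Krrr·Kr = KrrrKr, …
Continuing: KrrrKrKrrrKrrrKrKrrrKrKrrr · KrrrKrKrrrKrrrKr gives term 8.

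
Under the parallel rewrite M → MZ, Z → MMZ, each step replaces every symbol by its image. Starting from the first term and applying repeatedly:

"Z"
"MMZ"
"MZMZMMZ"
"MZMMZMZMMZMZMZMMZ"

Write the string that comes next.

φ(MZMMZMZMMZMZMZMMZ) expands symbol-by-symbol to MZ MMZ MZ MZ MMZ MZ MMZ MZ MZ MMZ MZ MMZ MZ MMZ MZ MZ MMZ; joining the 17 pieces gives the next term.

MZMMZMZMZMMZMZMMZMZMZMMZMZMMZMZMMZMZMZMMZ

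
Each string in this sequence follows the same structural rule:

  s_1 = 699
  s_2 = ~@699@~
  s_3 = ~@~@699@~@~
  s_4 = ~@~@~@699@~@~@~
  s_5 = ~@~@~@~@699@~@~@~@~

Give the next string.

Every step adds ~@ to the front and @~ to the end of the previous string.
One more step from ~@~@~@~@699@~@~@~@~ gives the answer.

~@~@~@~@~@699@~@~@~@~@~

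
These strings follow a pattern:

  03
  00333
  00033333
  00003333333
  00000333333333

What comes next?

00000033333333333

Term n consists of n 0's, followed by 2n-1 3's (n = 1, 2, …).
Setting n = 6 gives 6, 11 characters in each block.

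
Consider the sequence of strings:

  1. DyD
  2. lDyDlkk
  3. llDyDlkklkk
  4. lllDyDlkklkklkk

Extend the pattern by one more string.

llllDyDlkklkklkklkk

Every step adds l to the front and lkk to the end of the previous string.
So the next term is l·lllDyDlkklkklkk·lkk.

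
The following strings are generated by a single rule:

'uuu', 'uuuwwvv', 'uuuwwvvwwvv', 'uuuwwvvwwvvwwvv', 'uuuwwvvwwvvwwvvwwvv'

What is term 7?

Each term is the previous one with wwvv appended.
From uuuwwvvwwvvwwvvwwvv, 2 further steps: uuuwwvvwwvvwwvvwwvv → uuuwwvvwwvvwwvvwwvvwwvv → (answer).

uuuwwvvwwvvwwvvwwvvwwvvwwvv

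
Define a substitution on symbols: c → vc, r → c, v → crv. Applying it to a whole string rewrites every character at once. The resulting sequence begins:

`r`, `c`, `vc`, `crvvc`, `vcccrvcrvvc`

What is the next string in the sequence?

crvvcvcvcccrvvcccrvcrvvc

Apply φ to vcccrvcrvvc symbol by symbol: v→crv, c→vc, c→vc, c→vc, r→c, v→crv, c→vc, r→c, v→crv, v→crv, c→vc; joined: crv vc vc vc c crv vc c crv crv vc.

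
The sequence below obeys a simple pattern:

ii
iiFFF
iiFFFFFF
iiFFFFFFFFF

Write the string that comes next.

Each term is the previous one with FFF appended.
Applying this once more to iiFFFFFFFFF:

iiFFFFFFFFFFFF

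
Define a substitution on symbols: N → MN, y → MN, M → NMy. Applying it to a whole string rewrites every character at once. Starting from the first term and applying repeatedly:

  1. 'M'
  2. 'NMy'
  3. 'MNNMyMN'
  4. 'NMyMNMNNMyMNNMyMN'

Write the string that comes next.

MNNMyMNNMyMNNMyMNMNNMyMNNMyMNMNNMyMNNMyMN

φ(NMyMNMNNMyMNNMyMN) expands symbol-by-symbol to MN NMy MN NMy MN NMy MN MN NMy MN NMy MN MN NMy MN NMy MN; joining the 17 pieces gives the next term.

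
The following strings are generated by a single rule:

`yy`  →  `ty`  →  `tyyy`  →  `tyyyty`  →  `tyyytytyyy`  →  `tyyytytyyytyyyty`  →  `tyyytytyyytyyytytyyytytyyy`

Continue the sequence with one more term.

Each term (from the third on) is the previous term followed by the one before it: term 3 = ty·yy = tyyy.
Continuing: tyyytytyyytyyytytyyytytyyy · tyyytytyyytyyyty gives term 8.

tyyytytyyytyyytytyyytytyyytyyytytyyytyyyty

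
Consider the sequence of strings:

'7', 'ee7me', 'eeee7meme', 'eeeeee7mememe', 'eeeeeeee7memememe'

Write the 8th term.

Every step adds ee to the front and me to the end of the previous string.
From eeeeeeee7memememe, 3 further steps: eeeeeeee7memememe → eeeeeeeeee7mememememe → eeeeeeeeeeee7memememememe → (answer).

eeeeeeeeeeeeee7mememememememe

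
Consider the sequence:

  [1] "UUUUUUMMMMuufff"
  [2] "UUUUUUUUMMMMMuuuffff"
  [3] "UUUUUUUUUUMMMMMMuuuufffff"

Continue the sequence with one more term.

UUUUUUUUUUUUMMMMMMMuuuuuffffff

Term n consists of 2n+2 U's, followed by n+2 M's, followed by n u's, followed by n+1 f's, where the shown terms are n = 2, 3, 4.
Setting n = 5 gives 12, 7, 5, 6 characters in each block.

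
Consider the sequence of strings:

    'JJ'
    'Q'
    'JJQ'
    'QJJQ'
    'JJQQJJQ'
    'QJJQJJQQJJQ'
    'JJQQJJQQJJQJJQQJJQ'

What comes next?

From term 3 onward, concatenate the second-to-last term with the last: JJ·Q = JJQ, Q·JJQ = QJJQ, …
Continuing: QJJQJJQQJJQ · JJQQJJQQJJQJJQQJJQ gives term 8.

QJJQJJQQJJQJJQQJJQQJJQJJQQJJQ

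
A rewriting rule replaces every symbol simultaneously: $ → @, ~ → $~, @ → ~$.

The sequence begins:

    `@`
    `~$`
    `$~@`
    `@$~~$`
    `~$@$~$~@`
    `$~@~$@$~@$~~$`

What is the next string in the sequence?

Rewriting the 13 symbols of $~@~$@$~@$~~$ one by one yields @ $~ ~$ $~ @ ~$ @ $~ ~$ @ $~ $~ @; concatenated:

@$~~$$~@~$@$~~$@$~$~@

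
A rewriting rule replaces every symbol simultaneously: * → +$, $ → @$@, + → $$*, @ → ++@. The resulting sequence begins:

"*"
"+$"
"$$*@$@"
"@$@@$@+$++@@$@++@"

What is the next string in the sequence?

Rewriting the 17 symbols of @$@@$@+$++@@$@++@ one by one yields ++@ @$@ ++@ ++@ @$@ ++@ $$* @$@ $$* $$* ++@ ++@ @$@ ++@ $$* $$* ++@; concatenated:

++@@$@++@++@@$@++@$$*@$@$$*$$*++@++@@$@++@$$*$$*++@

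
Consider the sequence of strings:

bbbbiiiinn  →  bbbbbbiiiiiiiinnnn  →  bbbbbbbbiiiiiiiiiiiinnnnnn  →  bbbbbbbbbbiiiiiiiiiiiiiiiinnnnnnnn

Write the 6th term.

Term n consists of 2n+2 b's, followed by 4n i's, followed by 2n n's (n = 1, 2, …).
At n = 6 the blocks have lengths 14, 24, 12.

bbbbbbbbbbbbbbiiiiiiiiiiiiiiiiiiiiiiiinnnnnnnnnnnn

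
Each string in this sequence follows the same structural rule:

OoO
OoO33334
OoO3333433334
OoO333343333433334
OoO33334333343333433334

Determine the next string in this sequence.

The strings grow by a fixed suffix 33334 each time.
One more step from OoO33334333343333433334 gives the answer.

OoO3333433334333343333433334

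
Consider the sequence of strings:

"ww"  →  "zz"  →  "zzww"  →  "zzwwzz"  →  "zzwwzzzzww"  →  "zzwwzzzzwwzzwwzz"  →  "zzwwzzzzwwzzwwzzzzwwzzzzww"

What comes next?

zzwwzzzzwwzzwwzzzzwwzzzzwwzzwwzzzzwwzzwwzz

Each term (from the third on) is the previous term followed by the one before it: term 3 = zz·ww = zzww.
The next term joins zzwwzzzzwwzzwwzzzzwwzzzzww and zzwwzzzzwwzzwwzz.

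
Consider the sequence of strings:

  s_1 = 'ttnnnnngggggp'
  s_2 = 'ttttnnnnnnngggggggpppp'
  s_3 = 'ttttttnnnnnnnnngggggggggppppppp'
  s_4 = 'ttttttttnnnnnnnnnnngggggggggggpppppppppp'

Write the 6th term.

ttttttttttttnnnnnnnnnnnnnnngggggggggggggggpppppppppppppppp

Each string has the form t^{2n} n^{2n+3} g^{2n+3} p^{3n-2} (n = 1, 2, …).
For term 6, n = 6, so the run lengths are 12, 15, 15, 16.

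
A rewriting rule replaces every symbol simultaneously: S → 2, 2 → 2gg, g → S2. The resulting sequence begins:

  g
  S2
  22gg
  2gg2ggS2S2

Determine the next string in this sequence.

2ggS2S22ggS2S222gg22gg

Rewriting each symbol of 2gg2ggS2S2: 2→2gg, g→S2, g→S2, 2→2gg, g→S2, g→S2, S→2, 2→2gg, S→2, 2→2gg, which concatenates to 2gg S2 S2 2gg S2 S2 2 2gg 2 2gg.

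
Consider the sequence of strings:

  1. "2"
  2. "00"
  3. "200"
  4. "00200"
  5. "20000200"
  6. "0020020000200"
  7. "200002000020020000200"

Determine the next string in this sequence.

From term 3 onward, concatenate the second-to-last term with the last: 2·00 = 200, 00·200 = 00200, …
The next term joins 0020020000200 and 200002000020020000200.

0020020000200200002000020020000200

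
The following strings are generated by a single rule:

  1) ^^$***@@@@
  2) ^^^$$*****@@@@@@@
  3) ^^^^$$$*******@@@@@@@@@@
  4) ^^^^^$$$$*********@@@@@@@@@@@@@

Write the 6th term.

^^^^^^^$$$$$$*************@@@@@@@@@@@@@@@@@@@

Each string has the form ^^{n+1} $^{n} *^{2n+1} @^{3n+1} (n = 1, 2, …).
Setting n = 6 gives 7, 6, 13, 19 characters in each block.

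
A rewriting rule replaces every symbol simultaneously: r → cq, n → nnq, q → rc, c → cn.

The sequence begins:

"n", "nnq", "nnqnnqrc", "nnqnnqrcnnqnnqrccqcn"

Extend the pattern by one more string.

Replace each of the 20 characters of nnqnnqrcnnqnnqrccqcn in place — nnq nnq rc nnq nnq rc cq cn nnq nnq rc nnq nnq rc cq cn cn rc cn nnq — and concatenate.

nnqnnqrcnnqnnqrccqcnnnqnnqrcnnqnnqrccqcncnrccnnnq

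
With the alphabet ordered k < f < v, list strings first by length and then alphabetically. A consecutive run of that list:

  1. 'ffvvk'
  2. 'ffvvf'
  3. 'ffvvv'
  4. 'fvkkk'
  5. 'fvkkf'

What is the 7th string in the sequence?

fvkfk

Advancing 2 positions from fvkkf through fvkkf → fvkkv reaches term 7.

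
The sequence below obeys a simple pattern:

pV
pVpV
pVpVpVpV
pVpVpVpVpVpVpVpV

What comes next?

Each string is two copies of the previous one concatenated.
One more doubling of pVpVpVpVpVpVpVpV gives the answer.

pVpVpVpVpVpVpVpVpVpVpVpVpVpVpVpV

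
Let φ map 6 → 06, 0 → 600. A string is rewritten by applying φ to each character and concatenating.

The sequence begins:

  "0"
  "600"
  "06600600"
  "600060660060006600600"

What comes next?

0660060060006600060660060006600600600060660060006600600

φ(600060660060006600600) expands symbol-by-symbol to 06 600 600 600 06 600 06 06 600 600 06 600 600 600 06 06 600 600 06 600 600; joining the 21 pieces gives the next term.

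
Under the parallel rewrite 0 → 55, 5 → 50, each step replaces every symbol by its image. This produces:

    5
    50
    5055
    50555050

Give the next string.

5055505050555055

Rewriting each symbol of 50555050: 5→50, 0→55, 5→50, 5→50, 5→50, 0→55, 5→50, 0→55, which concatenates to 50 55 50 50 50 55 50 55.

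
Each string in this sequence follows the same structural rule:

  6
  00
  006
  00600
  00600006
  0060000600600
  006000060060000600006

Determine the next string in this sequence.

Each term (from the third on) is the previous term followed by the one before it: term 3 = 00·6 = 006.
The next term joins 006000060060000600006 and 0060000600600.

0060000600600006000060060000600600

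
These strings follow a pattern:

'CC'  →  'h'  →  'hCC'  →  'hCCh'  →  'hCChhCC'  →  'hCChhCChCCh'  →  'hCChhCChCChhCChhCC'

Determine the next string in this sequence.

hCChhCChCChhCChhCChCChhCChCCh

Each term (from the third on) is the previous term followed by the one before it: term 3 = h·CC = hCC.
So term 8 is hCChhCChCChhCChhCC·hCChhCChCCh.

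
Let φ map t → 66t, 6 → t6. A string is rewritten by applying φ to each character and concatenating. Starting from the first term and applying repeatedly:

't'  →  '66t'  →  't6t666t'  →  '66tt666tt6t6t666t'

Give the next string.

Replace each of the 17 characters of 66tt666tt6t6t666t in place — t6 t6 66t 66t t6 t6 t6 66t 66t t6 66t t6 66t t6 t6 t6 66t — and concatenate.

t6t666t66tt6t6t666t66tt666tt666tt6t6t666t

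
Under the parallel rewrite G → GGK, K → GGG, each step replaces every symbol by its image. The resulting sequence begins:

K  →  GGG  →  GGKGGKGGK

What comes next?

Expanding GGKGGKGGK: G→GGK, G→GGK, K→GGG, G→GGK, G→GGK, K→GGG, G→GGK, G→GGK, K→GGG. Concatenated: GGK GGK GGG GGK GGK GGG GGK GGK GGG.

GGKGGKGGGGGKGGKGGGGGKGGKGGG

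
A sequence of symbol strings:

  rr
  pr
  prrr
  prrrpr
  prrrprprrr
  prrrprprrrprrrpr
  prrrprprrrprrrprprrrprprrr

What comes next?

This is a Fibonacci-style word recurrence s(k) = s(k−1)·s(k−2): e.g. pr·rr = prrr.
Continuing: prrrprprrrprrrprprrrprprrr · prrrprprrrprrrpr gives term 8.

prrrprprrrprrrprprrrprprrrprrrprprrrprrrpr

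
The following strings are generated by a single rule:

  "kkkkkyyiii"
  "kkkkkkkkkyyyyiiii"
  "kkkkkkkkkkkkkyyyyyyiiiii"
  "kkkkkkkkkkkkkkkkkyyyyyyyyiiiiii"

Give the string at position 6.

kkkkkkkkkkkkkkkkkkkkkkkkkyyyyyyyyyyyyiiiiiiii

Reading off run lengths: k runs 5, 9, 13, 17; y runs 2, 4, 6, 8; i runs 3, 4, 5, 6 — each is linear in n (n = 1, 2, …).
For term 6, n = 6, so the run lengths are 25, 12, 8.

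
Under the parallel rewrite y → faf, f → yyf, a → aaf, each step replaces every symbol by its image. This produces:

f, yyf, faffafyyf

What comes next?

Apply φ to faffafyyf symbol by symbol: f→yyf, a→aaf, f→yyf, f→yyf, a→aaf, f→yyf, y→faf, y→faf, f→yyf; joined: yyf aaf yyf yyf aaf yyf faf faf yyf.

yyfaafyyfyyfaafyyffaffafyyf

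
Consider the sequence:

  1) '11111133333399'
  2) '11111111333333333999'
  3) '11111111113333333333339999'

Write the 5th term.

Reading off run lengths: 1 runs 6, 8, 10; 3 runs 6, 9, 12; 9 runs 2, 3, 4 — each is linear in n, where the shown terms are n = 2, 3, 4.
Setting n = 6 gives 14, 18, 6 characters in each block.

11111111111111333333333333333333999999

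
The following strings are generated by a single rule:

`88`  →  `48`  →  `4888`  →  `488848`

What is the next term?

4888484888

This is a Fibonacci-style word recurrence s(k) = s(k−1)·s(k−2): e.g. 48·88 = 4888.
So term 5 is 488848·4888.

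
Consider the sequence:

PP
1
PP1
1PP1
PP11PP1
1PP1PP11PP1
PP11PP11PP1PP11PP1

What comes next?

1PP1PP11PP1PP11PP11PP1PP11PP1

From term 3 onward, concatenate the second-to-last term with the last: PP·1 = PP1, 1·PP1 = 1PP1, …
So term 8 is 1PP1PP11PP1·PP11PP11PP1PP11PP1.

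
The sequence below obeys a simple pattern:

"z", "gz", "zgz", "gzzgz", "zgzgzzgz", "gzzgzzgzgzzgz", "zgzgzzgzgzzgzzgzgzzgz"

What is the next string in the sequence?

Each term (from the third on) is the two preceding terms concatenated in order: term 3 = z·gz = zgz.
The next term joins gzzgzzgzgzzgz and zgzgzzgzgzzgzzgzgzzgz.

gzzgzzgzgzzgzzgzgzzgzgzzgzzgzgzzgz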